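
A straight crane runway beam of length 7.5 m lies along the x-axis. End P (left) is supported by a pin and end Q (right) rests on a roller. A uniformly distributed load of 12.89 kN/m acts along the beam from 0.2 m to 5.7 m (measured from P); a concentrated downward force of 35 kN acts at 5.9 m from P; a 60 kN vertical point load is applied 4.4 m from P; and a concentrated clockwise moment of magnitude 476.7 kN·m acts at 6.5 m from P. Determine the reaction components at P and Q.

P_x = 0, P_y = 11.72 kN, Q_y = 154.2 kN

Resultant of the distributed load: 12.89 × 5.5 = 70.895 kN at 2.95 m from P.
Taking moments about P: Q_y·7.5 − (12.89·5.5)·2.95 − 35·5.9 − 60·4.4 − 476.7 = 0 → Q_y = 1156.34025/7.5 = 154.179 ≈ 154.2 kN.
ΣF_y = 0: P_y + 154.179 − 12.89·5.5 − 35 − 60 = 0 → P_y = 11.72 kN.
ΣF_x = 0: no horizontal applied forces, so P_x = 0.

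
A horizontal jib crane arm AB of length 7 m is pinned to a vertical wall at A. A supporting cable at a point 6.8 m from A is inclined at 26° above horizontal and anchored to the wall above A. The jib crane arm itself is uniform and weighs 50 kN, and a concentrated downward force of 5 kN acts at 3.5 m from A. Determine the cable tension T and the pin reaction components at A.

T = 64.58 kN, A_x = 58.04 kN, A_y = 26.69 kN

ΣM about A: T·sin26°·6.8 − 50·3.5 − 5·3.5 = 0 → T = 192.5/(6.8·0.438371) = 64.5773 ≈ 64.58 kN.
ΣF_x = 0: A_x − T·cos26° = 0 → A_x = 64.5773 × 0.898794 = 58.04 kN.
ΣF_y = 0: A_y + T·sin26° − 50 − 5 = 0 → A_y = 55 − 64.5773 × 0.438371 = 26.69 kN.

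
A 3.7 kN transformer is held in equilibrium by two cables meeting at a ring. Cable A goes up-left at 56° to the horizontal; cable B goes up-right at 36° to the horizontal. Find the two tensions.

ΣF_x = 0: −T_A·cos56° + T_B·cos36° = 0 → T_B = 0.6912·T_A.
ΣF_y = 0: T_A·sin56° + T_B·sin36° = 3.7.
Substitute: T_A·(0.829038 + 0.6912·0.587785) = 3.7 → T_A = 2.99519 ≈ 2.995 kN.
Then T_B = 0.6912 × 2.99519 = 2.070 kN.

T_A = 2.995 kN, T_B = 2.070 kN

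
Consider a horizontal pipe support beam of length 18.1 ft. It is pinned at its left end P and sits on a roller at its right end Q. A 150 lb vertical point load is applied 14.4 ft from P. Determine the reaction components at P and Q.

Taking moments about P: Q_y·18.1 − 150·14.4 = 0 → Q_y = 2160/18.1 = 119.337 ≈ 119.3 lb.
ΣF_y = 0: P_y + 119.337 − 150 = 0 → P_y = 30.66 lb.
ΣF_x = 0: no horizontal applied forces, so P_x = 0.

P_x = 0, P_y = 30.66 lb, Q_y = 119.3 lb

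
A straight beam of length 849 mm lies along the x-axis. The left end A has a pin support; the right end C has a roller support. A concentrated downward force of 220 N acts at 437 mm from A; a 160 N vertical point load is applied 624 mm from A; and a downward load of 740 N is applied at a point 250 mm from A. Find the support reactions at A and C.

Moments about A: C_y·849 − 220·437 − 160·624 − 740·250 = 0 → C_y = 380980/849 = 448.74 ≈ 448.7 N.
ΣF_y = 0: A_y + 448.74 − 220 − 160 − 740 = 0 → A_y = 671.3 N.
ΣF_x = 0: no horizontal applied forces, so A_x = 0.

A_x = 0, A_y = 671.3 N, C_y = 448.7 N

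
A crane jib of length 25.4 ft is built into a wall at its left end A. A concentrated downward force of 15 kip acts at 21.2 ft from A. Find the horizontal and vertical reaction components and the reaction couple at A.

A_x = 0, A_y = 15.00 kip, M_A = 318.0 kip·ft

ΣF_x = 0: A_x = 0.
ΣF_y = 0: A_y − 15 = 0 → A_y = 15.00 kip.
ΣM about A: M_A − 15·21.2 = 0 → M_A = 318.0 kip·ft.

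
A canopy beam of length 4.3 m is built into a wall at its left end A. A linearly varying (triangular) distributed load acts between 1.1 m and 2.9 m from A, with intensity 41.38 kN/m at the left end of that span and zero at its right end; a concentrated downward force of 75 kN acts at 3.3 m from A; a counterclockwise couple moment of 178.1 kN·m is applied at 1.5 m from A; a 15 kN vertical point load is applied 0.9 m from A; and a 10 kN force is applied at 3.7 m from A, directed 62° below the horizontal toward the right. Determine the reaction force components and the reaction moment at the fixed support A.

A_x = -4.695 kN, A_y = 136.1 kN, M_A = 178.9 kN·m

Resultant of the triangular load: ½ × 41.38 × 1.8 = 37.242 kN, acting at 1.7 m from A (one-third of the span from the peak).
ΣF_x = 0: A_x + 10·cos62° = 0 → A_x = -4.695 kN.
ΣF_y = 0: A_y − ½·41.38·1.8 − 75 − 15 − 10·sin62° = 0 → A_y = 136.1 kN.
ΣM about A: M_A − (½·41.38·1.8)·1.7 − 75·3.3 + 178.1 − 15·0.9 − 10·sin62°·3.7 = 0 → M_A = 178.9 kN·m.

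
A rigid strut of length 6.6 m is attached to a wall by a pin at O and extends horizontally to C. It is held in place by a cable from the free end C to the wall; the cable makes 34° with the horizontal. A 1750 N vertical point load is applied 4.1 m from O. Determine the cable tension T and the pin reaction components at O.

ΣM about O: T·sin34°·6.6 − 1750·4.1 = 0 → T = 7175/(6.6·0.559193) = 1944.09 ≈ 1944 N.
ΣF_x = 0: O_x − T·cos34° = 0 → O_x = 1944.09 × 0.829038 = 1612 N.
ΣF_y = 0: O_y + T·sin34° − 1750 = 0 → O_y = 1750 − 1944.09 × 0.559193 = 662.9 N.

T = 1944 N, O_x = 1612 N, O_y = 662.9 N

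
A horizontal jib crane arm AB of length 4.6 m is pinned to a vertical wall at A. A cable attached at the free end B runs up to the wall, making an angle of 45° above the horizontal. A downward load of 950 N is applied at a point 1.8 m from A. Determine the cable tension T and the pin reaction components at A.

T = 525.7 N, A_x = 371.7 N, A_y = 578.3 N

ΣM about A: T·sin45°·4.6 − 950·1.8 = 0 → T = 1710/(4.6·0.707107) = 525.718 ≈ 525.7 N.
ΣF_x = 0: A_x − T·cos45° = 0 → A_x = 525.718 × 0.707107 = 371.7 N.
ΣF_y = 0: A_y + T·sin45° − 950 = 0 → A_y = 950 − 525.718 × 0.707107 = 578.3 N.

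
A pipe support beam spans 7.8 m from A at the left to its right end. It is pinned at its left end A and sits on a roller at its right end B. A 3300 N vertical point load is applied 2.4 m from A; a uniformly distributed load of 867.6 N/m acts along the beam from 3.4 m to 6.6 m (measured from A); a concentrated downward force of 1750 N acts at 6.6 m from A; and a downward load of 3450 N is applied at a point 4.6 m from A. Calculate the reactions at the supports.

Resultant of the distributed load: 867.6 × 3.2 = 2776.32 N at 5 m from A.
ΣM about A: B_y·7.8 − 3300·2.4 − (867.6·3.2)·5 − 1750·6.6 − 3450·4.6 = 0 → B_y = 49221.6/7.8 = 6310.46 ≈ 6310 N.
ΣF_y = 0: A_y + 6310.46 − 3300 − 867.6·3.2 − 1750 − 3450 = 0 → A_y = 4966 N.
ΣF_x = 0: no horizontal applied forces, so A_x = 0.

A_x = 0, A_y = 4966 N, B_y = 6310 N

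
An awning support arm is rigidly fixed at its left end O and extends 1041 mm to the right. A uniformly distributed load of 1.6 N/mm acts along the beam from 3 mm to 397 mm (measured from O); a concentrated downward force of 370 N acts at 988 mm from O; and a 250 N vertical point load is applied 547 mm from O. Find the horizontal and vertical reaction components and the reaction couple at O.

O_x = 0, O_y = 1250 N, M_O = 628400 N·mm

Resultant of the distributed load: 1.6 × 394 = 630.4 N at 200 mm from O.
ΣF_x = 0: O_x = 0.
ΣF_y = 0: O_y − 1.6·394 − 370 − 250 = 0 → O_y = 1250 N.
ΣM about O: M_O − (1.6·394)·200 − 370·988 − 250·547 = 0 → M_O = 628400 N·mm.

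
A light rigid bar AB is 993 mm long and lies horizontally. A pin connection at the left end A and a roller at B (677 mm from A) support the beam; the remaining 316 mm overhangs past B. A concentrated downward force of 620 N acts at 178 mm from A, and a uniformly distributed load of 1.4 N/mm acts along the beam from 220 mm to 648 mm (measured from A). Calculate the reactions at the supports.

Resultant of the distributed load: 1.4 × 428 = 599.2 N at 434 mm from A.
ΣM about A: B_y·677 − 620·178 − (1.4·428)·434 = 0 → B_y = 370412.8/677 = 547.139 ≈ 547.1 N.
ΣF_y = 0: A_y + 547.139 − 620 − 1.4·428 = 0 → A_y = 672.1 N.
ΣF_x = 0: no horizontal applied forces, so A_x = 0.

A_x = 0, A_y = 672.1 N, B_y = 547.1 N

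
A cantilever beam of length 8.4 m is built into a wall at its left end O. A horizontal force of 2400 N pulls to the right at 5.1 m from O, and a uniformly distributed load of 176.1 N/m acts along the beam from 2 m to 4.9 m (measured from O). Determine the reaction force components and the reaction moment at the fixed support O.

O_x = -2400 N, O_y = 510.7 N, M_O = 1762 N·m

Resultant of the distributed load: 176.1 × 2.9 = 510.69 N at 3.45 m from O.
ΣF_x = 0: O_x + 2400 = 0 → O_x = -2400 N.
ΣF_y = 0: O_y − 176.1·2.9 = 0 → O_y = 510.7 N.
ΣM about O: M_O − (176.1·2.9)·3.45 = 0 → M_O = 1762 N·m.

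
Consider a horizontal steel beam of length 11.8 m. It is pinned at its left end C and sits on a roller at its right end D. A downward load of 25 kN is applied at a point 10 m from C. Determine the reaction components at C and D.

ΣM about C: D_y·11.8 − 25·10 = 0 → D_y = 250/11.8 = 21.1864 ≈ 21.19 kN.
ΣF_y = 0: C_y + 21.1864 − 25 = 0 → C_y = 3.814 kN.
ΣF_x = 0: no horizontal applied forces, so C_x = 0.

C_x = 0, C_y = 3.814 kN, D_y = 21.19 kN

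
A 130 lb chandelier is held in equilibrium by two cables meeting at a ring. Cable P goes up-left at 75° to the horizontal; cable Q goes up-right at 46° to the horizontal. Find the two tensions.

T_P = 105.4 lb, T_Q = 39.25 lb

ΣF_x = 0: −T_P·cos75° + T_Q·cos46° = 0 → T_Q = 0.372585·T_P.
ΣF_y = 0: T_P·sin75° + T_Q·sin46° = 130.
Substitute: T_P·(0.965926 + 0.372585·0.71934) = 130 → T_P = 105.353 ≈ 105.4 lb.
Then T_Q = 0.372585 × 105.353 = 39.25 lb.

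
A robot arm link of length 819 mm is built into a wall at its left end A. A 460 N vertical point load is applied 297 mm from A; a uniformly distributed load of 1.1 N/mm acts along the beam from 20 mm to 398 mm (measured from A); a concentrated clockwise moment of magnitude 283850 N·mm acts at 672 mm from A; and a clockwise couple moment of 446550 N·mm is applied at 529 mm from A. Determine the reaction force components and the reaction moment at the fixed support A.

Resultant of the distributed load: 1.1 × 378 = 415.8 N at 209 mm from A.
ΣF_x = 0: A_x = 0.
ΣF_y = 0: A_y − 460 − 1.1·378 = 0 → A_y = 875.8 N.
ΣM about A: M_A − 460·297 − (1.1·378)·209 − 283850 − 446550 = 0 → M_A = 953900 N·mm.

A_x = 0, A_y = 875.8 N, M_A = 953900 N·mm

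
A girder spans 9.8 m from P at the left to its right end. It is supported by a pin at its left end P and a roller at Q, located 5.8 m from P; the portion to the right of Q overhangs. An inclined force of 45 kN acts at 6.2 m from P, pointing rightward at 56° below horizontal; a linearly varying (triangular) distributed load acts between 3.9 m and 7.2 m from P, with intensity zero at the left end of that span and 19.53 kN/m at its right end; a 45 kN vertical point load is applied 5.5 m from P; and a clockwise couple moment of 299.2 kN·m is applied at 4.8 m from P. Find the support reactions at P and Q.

Resultant of the triangular load: ½ × 19.53 × 3.3 = 32.2245 kN, acting at 6.1 m from P (one-third of the span from the peak).
Moments about P: Q_y·5.8 − 45·sin56°·6.2 − (½·19.53·3.3)·6.1 − 45·5.5 − 299.2 = 0 → Q_y = 974.571/5.8 = 168.029 ≈ 168.0 kN.
ΣF_y = 0: P_y + 168.029 − 45·sin56° − ½·19.53·3.3 − 45 = 0 → P_y = -53.50 kN.
ΣF_x = 0: P_x + 45·cos56° = 0 → P_x = -25.16 kN.

P_x = -25.16 kN, P_y = -53.50 kN, Q_y = 168.0 kN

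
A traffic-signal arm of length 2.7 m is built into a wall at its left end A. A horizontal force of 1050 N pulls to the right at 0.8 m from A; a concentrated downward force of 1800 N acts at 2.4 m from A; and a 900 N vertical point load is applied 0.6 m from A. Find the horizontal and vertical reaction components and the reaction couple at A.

A_x = -1050 N, A_y = 2700 N, M_A = 4860 N·m

ΣF_x = 0: A_x + 1050 = 0 → A_x = -1050 N.
ΣF_y = 0: A_y − 1800 − 900 = 0 → A_y = 2700 N.
ΣM about A: M_A − 1800·2.4 − 900·0.6 = 0 → M_A = 4860 N·m.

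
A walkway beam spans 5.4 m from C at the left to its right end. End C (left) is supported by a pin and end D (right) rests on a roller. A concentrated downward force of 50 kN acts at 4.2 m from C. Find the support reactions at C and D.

C_x = 0, C_y = 11.11 kN, D_y = 38.89 kN

Moments about C: D_y·5.4 − 50·4.2 = 0 → D_y = 210/5.4 = 38.8889 ≈ 38.89 kN.
ΣF_y = 0: C_y + 38.8889 − 50 = 0 → C_y = 11.11 kN.
ΣF_x = 0: no horizontal applied forces, so C_x = 0.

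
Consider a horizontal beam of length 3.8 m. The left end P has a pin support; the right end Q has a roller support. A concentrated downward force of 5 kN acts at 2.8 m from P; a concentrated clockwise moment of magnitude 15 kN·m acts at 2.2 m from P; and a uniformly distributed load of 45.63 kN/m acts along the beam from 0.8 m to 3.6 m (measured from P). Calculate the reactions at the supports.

P_x = 0, P_y = 51.16 kN, Q_y = 81.60 kN

Resultant of the distributed load: 45.63 × 2.8 = 127.764 kN at 2.2 m from P.
ΣM about P: Q_y·3.8 − 5·2.8 − 15 − (45.63·2.8)·2.2 = 0 → Q_y = 310.0808/3.8 = 81.6002 ≈ 81.60 kN.
ΣF_y = 0: P_y + 81.6002 − 5 − 45.63·2.8 = 0 → P_y = 51.16 kN.
ΣF_x = 0: no horizontal applied forces, so P_x = 0.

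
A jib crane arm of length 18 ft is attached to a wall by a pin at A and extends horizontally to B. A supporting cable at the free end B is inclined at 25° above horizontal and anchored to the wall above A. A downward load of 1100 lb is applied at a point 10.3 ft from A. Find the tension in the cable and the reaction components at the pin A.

ΣM about A: T·sin25°·18 − 1100·10.3 = 0 → T = 11330/(18·0.422618) = 1489.39 ≈ 1489 lb.
ΣF_x = 0: A_x − T·cos25° = 0 → A_x = 1489.39 × 0.906308 = 1350 lb.
ΣF_y = 0: A_y + T·sin25° − 1100 = 0 → A_y = 1100 − 1489.39 × 0.422618 = 470.6 lb.

T = 1489 lb, A_x = 1350 lb, A_y = 470.6 lb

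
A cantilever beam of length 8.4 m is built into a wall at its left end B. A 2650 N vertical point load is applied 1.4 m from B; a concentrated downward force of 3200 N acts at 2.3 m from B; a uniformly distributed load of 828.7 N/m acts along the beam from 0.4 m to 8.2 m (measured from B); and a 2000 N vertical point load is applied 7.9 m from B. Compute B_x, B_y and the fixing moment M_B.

Resultant of the distributed load: 828.7 × 7.8 = 6463.86 N at 4.3 m from B.
ΣF_x = 0: B_x = 0.
ΣF_y = 0: B_y − 2650 − 3200 − 828.7·7.8 − 2000 = 0 → B_y = 14310 N.
ΣM about B: M_B − 2650·1.4 − 3200·2.3 − (828.7·7.8)·4.3 − 2000·7.9 = 0 → M_B = 54660 N·m.

B_x = 0, B_y = 14310 N, M_B = 54660 N·m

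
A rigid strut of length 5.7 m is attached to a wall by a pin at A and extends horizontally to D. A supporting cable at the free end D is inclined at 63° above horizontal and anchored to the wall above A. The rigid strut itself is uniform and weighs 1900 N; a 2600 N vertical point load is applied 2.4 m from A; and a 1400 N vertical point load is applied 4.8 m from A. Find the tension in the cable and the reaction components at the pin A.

ΣM about A: T·sin63°·5.7 − 1900·2.85 − 2600·2.4 − 1400·4.8 = 0 → T = 18375/(5.7·0.891007) = 3618.02 ≈ 3618 N.
ΣF_x = 0: A_x − T·cos63° = 0 → A_x = 3618.02 × 0.45399 = 1643 N.
ΣF_y = 0: A_y + T·sin63° − 1900 − 2600 − 1400 = 0 → A_y = 5900 − 3618.02 × 0.891007 = 2676 N.

T = 3618 N, A_x = 1643 N, A_y = 2676 N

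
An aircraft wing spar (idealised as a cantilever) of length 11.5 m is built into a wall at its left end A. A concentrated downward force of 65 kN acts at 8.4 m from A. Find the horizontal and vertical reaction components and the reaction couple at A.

A_x = 0, A_y = 65.00 kN, M_A = 546.0 kN·m

ΣF_x = 0: A_x = 0.
ΣF_y = 0: A_y − 65 = 0 → A_y = 65.00 kN.
ΣM about A: M_A − 65·8.4 = 0 → M_A = 546.0 kN·m.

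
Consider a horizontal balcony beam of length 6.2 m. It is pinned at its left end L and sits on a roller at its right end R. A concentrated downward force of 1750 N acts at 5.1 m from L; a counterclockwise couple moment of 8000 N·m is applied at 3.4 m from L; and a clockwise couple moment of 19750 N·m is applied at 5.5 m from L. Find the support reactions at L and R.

L_x = 0, L_y = -1585 N, R_y = 3335 N

Taking moments about L: R_y·6.2 − 1750·5.1 + 8000 − 19750 = 0 → R_y = 20675/6.2 = 3334.68 ≈ 3335 N.
ΣF_y = 0: L_y + 3334.68 − 1750 = 0 → L_y = -1585 N.
ΣF_x = 0: no horizontal applied forces, so L_x = 0.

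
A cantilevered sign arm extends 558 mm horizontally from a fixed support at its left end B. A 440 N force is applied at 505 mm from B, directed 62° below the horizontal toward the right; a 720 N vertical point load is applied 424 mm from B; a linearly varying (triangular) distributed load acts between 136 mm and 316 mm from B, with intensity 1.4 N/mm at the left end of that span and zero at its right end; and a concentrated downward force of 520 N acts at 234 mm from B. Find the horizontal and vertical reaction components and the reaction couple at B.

B_x = -206.6 N, B_y = 1754 N, M_B = 647800 N·mm

Resultant of the triangular load: ½ × 1.4 × 180 = 126 N, acting at 196 mm from B (one-third of the span from the peak).
ΣF_x = 0: B_x + 440·cos62° = 0 → B_x = -206.6 N.
ΣF_y = 0: B_y − 440·sin62° − 720 − ½·1.4·180 − 520 = 0 → B_y = 1754 N.
ΣM about B: M_B − 440·sin62°·505 − 720·424 − (½·1.4·180)·196 − 520·234 = 0 → M_B = 647800 N·mm.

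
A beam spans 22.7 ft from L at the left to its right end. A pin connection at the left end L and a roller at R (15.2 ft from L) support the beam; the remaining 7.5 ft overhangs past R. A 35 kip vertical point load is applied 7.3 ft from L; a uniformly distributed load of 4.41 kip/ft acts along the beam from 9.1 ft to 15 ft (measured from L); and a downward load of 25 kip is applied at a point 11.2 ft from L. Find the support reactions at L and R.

L_x = 0, L_y = 30.16 kip, R_y = 55.86 kip

Resultant of the distributed load: 4.41 × 5.9 = 26.019 kip at 12.05 ft from L.
Moments about L: R_y·15.2 − 35·7.3 − (4.41·5.9)·12.05 − 25·11.2 = 0 → R_y = 849.02895/15.2 = 55.8572 ≈ 55.86 kip.
ΣF_y = 0: L_y + 55.8572 − 35 − 4.41·5.9 − 25 = 0 → L_y = 30.16 kip.
ΣF_x = 0: no horizontal applied forces, so L_x = 0.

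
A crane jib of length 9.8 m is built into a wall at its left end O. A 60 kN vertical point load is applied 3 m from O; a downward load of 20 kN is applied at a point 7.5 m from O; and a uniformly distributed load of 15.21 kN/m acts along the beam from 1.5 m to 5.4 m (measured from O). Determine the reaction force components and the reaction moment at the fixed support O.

O_x = 0, O_y = 139.3 kN, M_O = 534.7 kN·m

Resultant of the distributed load: 15.21 × 3.9 = 59.319 kN at 3.45 m from O.
ΣF_x = 0: O_x = 0.
ΣF_y = 0: O_y − 60 − 20 − 15.21·3.9 = 0 → O_y = 139.3 kN.
ΣM about O: M_O − 60·3 − 20·7.5 − (15.21·3.9)·3.45 = 0 → M_O = 534.7 kN·m.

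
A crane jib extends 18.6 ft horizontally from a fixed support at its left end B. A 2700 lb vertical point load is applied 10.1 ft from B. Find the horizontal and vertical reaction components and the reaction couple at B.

B_x = 0, B_y = 2700 lb, M_B = 27270 lb·ft

ΣF_x = 0: B_x = 0.
ΣF_y = 0: B_y − 2700 = 0 → B_y = 2700 lb.
ΣM about B: M_B − 2700·10.1 = 0 → M_B = 27270 lb·ft.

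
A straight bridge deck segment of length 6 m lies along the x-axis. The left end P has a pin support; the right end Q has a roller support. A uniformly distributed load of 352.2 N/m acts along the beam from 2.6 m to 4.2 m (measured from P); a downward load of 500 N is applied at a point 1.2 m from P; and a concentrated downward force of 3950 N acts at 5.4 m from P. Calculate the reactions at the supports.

Resultant of the distributed load: 352.2 × 1.6 = 563.52 N at 3.4 m from P.
ΣM about P: Q_y·6 − (352.2·1.6)·3.4 − 500·1.2 − 3950·5.4 = 0 → Q_y = 23845.968/6 = 3974.33 ≈ 3974 N.
ΣF_y = 0: P_y + 3974.33 − 352.2·1.6 − 500 − 3950 = 0 → P_y = 1039 N.
ΣF_x = 0: no horizontal applied forces, so P_x = 0.

P_x = 0, P_y = 1039 N, Q_y = 3974 N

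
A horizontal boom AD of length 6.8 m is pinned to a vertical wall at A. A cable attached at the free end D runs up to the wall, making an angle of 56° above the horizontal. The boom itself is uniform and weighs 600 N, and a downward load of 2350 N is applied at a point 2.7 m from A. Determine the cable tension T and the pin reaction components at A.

T = 1487 N, A_x = 831.7 N, A_y = 1717 N

ΣM about A: T·sin56°·6.8 − 600·3.4 − 2350·2.7 = 0 → T = 8385/(6.8·0.829038) = 1487.37 ≈ 1487 N.
ΣF_x = 0: A_x − T·cos56° = 0 → A_x = 1487.37 × 0.559193 = 831.7 N.
ΣF_y = 0: A_y + T·sin56° − 600 − 2350 = 0 → A_y = 2950 − 1487.37 × 0.829038 = 1717 N.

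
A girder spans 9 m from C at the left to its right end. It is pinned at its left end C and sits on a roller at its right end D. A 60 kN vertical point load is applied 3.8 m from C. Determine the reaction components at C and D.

Taking moments about C: D_y·9 − 60·3.8 = 0 → D_y = 228/9 = 25.3333 ≈ 25.33 kN.
ΣF_y = 0: C_y + 25.3333 − 60 = 0 → C_y = 34.67 kN.
ΣF_x = 0: no horizontal applied forces, so C_x = 0.

C_x = 0, C_y = 34.67 kN, D_y = 25.33 kN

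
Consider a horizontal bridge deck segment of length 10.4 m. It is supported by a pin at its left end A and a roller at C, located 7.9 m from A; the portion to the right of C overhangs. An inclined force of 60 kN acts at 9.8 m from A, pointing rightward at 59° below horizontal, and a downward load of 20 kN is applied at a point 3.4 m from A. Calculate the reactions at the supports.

A_x = -30.90 kN, A_y = -0.9768 kN, C_y = 72.41 kN

ΣM about A: C_y·7.9 − 60·sin59°·9.8 − 20·3.4 = 0 → C_y = 572.014/7.9 = 72.4068 ≈ 72.41 kN.
ΣF_y = 0: A_y + 72.4068 − 60·sin59° − 20 = 0 → A_y = -0.9768 kN.
ΣF_x = 0: A_x + 60·cos59° = 0 → A_x = -30.90 kN.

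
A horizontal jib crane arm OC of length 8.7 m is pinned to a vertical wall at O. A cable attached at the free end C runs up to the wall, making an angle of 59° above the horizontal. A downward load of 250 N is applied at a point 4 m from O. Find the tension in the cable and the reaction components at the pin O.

ΣM about O: T·sin59°·8.7 − 250·4 = 0 → T = 1000/(8.7·0.857167) = 134.096 ≈ 134.1 N.
ΣF_x = 0: O_x − T·cos59° = 0 → O_x = 134.096 × 0.515038 = 69.06 N.
ΣF_y = 0: O_y + T·sin59° − 250 = 0 → O_y = 250 − 134.096 × 0.857167 = 135.1 N.

T = 134.1 N, O_x = 69.06 N, O_y = 135.1 N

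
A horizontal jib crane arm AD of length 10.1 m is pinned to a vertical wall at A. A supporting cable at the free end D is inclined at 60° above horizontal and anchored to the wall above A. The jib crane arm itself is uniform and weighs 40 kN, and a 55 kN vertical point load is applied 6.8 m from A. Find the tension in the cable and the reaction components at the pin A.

T = 65.85 kN, A_x = 32.93 kN, A_y = 37.97 kN

ΣM about A: T·sin60°·10.1 − 40·5.05 − 55·6.8 = 0 → T = 576/(10.1·0.866025) = 65.8523 ≈ 65.85 kN.
ΣF_x = 0: A_x − T·cos60° = 0 → A_x = 65.8523 × 0.5 = 32.93 kN.
ΣF_y = 0: A_y + T·sin60° − 40 − 55 = 0 → A_y = 95 − 65.8523 × 0.866025 = 37.97 kN.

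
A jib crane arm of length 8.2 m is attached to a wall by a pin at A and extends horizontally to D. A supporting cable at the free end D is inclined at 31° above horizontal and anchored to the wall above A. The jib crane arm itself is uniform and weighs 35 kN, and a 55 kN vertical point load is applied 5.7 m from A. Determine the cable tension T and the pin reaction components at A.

ΣM about A: T·sin31°·8.2 − 35·4.1 − 55·5.7 = 0 → T = 457/(8.2·0.515038) = 108.209 ≈ 108.2 kN.
ΣF_x = 0: A_x − T·cos31° = 0 → A_x = 108.209 × 0.857167 = 92.75 kN.
ΣF_y = 0: A_y + T·sin31° − 35 − 55 = 0 → A_y = 90 − 108.209 × 0.515038 = 34.27 kN.

T = 108.2 kN, A_x = 92.75 kN, A_y = 34.27 kN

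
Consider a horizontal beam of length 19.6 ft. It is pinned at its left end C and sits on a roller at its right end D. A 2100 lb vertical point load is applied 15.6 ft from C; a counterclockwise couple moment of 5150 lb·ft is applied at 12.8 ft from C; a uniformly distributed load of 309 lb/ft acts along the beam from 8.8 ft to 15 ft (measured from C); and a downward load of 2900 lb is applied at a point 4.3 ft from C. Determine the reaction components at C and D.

C_x = 0, C_y = 3708 lb, D_y = 3208 lb

Resultant of the distributed load: 309 × 6.2 = 1915.8 lb at 11.9 ft from C.
ΣM about C: D_y·19.6 − 2100·15.6 + 5150 − (309·6.2)·11.9 − 2900·4.3 = 0 → D_y = 62878.02/19.6 = 3208.06 ≈ 3208 lb.
ΣF_y = 0: C_y + 3208.06 − 2100 − 309·6.2 − 2900 = 0 → C_y = 3708 lb.
ΣF_x = 0: no horizontal applied forces, so C_x = 0.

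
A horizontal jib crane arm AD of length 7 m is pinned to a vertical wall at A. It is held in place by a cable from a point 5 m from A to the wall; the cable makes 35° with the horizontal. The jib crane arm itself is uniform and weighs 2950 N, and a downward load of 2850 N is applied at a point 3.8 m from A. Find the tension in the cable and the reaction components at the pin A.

ΣM about A: T·sin35°·5 − 2950·3.5 − 2850·3.8 = 0 → T = 21155/(5·0.573576) = 7376.53 ≈ 7377 N.
ΣF_x = 0: A_x − T·cos35° = 0 → A_x = 7376.53 × 0.819152 = 6042 N.
ΣF_y = 0: A_y + T·sin35° − 2950 − 2850 = 0 → A_y = 5800 − 7376.53 × 0.573576 = 1569 N.

T = 7377 N, A_x = 6042 N, A_y = 1569 N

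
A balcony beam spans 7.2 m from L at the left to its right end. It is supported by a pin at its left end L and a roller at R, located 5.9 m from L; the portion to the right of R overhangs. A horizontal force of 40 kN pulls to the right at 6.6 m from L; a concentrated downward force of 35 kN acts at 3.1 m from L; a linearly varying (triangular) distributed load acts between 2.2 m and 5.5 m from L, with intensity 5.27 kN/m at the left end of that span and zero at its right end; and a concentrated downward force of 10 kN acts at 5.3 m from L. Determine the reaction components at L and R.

Resultant of the triangular load: ½ × 5.27 × 3.3 = 8.6955 kN, acting at 3.3 m from L (one-third of the span from the peak).
ΣM about L: R_y·5.9 − 35·3.1 − (½·5.27·3.3)·3.3 − 10·5.3 = 0 → R_y = 190.19515/5.9 = 32.2365 ≈ 32.24 kN.
ΣF_y = 0: L_y + 32.2365 − 35 − ½·5.27·3.3 − 10 = 0 → L_y = 21.46 kN.
ΣF_x = 0: L_x + 40 = 0 → L_x = -40.00 kN.

L_x = -40.00 kN, L_y = 21.46 kN, R_y = 32.24 kN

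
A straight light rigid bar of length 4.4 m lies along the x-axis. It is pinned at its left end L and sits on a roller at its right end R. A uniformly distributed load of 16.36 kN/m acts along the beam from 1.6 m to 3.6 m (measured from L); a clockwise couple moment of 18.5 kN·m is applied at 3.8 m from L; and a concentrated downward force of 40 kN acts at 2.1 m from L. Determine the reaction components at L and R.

L_x = 0, L_y = 30.09 kN, R_y = 42.63 kN

Resultant of the distributed load: 16.36 × 2 = 32.72 kN at 2.6 m from L.
Taking moments about L: R_y·4.4 − (16.36·2)·2.6 − 18.5 − 40·2.1 = 0 → R_y = 187.572/4.4 = 42.63 kN.
ΣF_y = 0: L_y + 42.63 − 16.36·2 − 40 = 0 → L_y = 30.09 kN.
ΣF_x = 0: no horizontal applied forces, so L_x = 0.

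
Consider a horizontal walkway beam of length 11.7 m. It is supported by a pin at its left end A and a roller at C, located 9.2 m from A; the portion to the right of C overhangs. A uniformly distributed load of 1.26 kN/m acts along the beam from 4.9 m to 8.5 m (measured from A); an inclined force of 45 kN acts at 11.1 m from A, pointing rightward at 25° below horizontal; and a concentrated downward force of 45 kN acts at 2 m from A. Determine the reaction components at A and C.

Resultant of the distributed load: 1.26 × 3.6 = 4.536 kN at 6.7 m from A.
Moments about A: C_y·9.2 − (1.26·3.6)·6.7 − 45·sin25°·11.1 − 45·2 = 0 → C_y = 331.489/9.2 = 36.0314 ≈ 36.03 kN.
ΣF_y = 0: A_y + 36.0314 − 1.26·3.6 − 45·sin25° − 45 = 0 → A_y = 32.52 kN.
ΣF_x = 0: A_x + 45·cos25° = 0 → A_x = -40.78 kN.

A_x = -40.78 kN, A_y = 32.52 kN, C_y = 36.03 kN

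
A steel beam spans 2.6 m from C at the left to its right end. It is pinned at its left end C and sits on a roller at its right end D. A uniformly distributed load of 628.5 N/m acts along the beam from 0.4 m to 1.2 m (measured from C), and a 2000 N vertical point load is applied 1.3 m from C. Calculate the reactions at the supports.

C_x = 0, C_y = 1348 N, D_y = 1155 N

Resultant of the distributed load: 628.5 × 0.8 = 502.8 N at 0.8 m from C.
Taking moments about C: D_y·2.6 − (628.5·0.8)·0.8 − 2000·1.3 = 0 → D_y = 3002.24/2.6 = 1154.71 ≈ 1155 N.
ΣF_y = 0: C_y + 1154.71 − 628.5·0.8 − 2000 = 0 → C_y = 1348 N.
ΣF_x = 0: no horizontal applied forces, so C_x = 0.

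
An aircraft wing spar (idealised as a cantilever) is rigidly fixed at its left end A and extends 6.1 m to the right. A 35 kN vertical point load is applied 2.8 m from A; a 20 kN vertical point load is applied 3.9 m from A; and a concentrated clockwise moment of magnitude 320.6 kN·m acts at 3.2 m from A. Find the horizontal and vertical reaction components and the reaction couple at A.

ΣF_x = 0: A_x = 0.
ΣF_y = 0: A_y − 35 − 20 = 0 → A_y = 55.00 kN.
ΣM about A: M_A − 35·2.8 − 20·3.9 − 320.6 = 0 → M_A = 496.6 kN·m.

A_x = 0, A_y = 55.00 kN, M_A = 496.6 kN·m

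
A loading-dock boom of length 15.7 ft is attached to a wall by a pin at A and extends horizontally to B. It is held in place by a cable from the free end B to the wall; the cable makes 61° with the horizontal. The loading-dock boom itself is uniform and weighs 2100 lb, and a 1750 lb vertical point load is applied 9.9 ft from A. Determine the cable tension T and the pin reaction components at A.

T = 2462 lb, A_x = 1194 lb, A_y = 1696 lb

ΣM about A: T·sin61°·15.7 − 2100·7.85 − 1750·9.9 = 0 → T = 33810/(15.7·0.87462) = 2462.22 ≈ 2462 lb.
ΣF_x = 0: A_x − T·cos61° = 0 → A_x = 2462.22 × 0.48481 = 1194 lb.
ΣF_y = 0: A_y + T·sin61° − 2100 − 1750 = 0 → A_y = 3850 − 2462.22 × 0.87462 = 1696 lb.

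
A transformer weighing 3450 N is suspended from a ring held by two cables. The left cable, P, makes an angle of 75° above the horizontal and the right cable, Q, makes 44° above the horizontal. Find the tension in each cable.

ΣF_x = 0: −T_P·cos75° + T_Q·cos44° = 0 → T_Q = 0.359801·T_P.
ΣF_y = 0: T_P·sin75° + T_Q·sin44° = 3450.
Substitute: T_P·(0.965926 + 0.359801·0.694658) = 3450 → T_P = 2837.49 ≈ 2837 N.
Then T_Q = 0.359801 × 2837.49 = 1021 N.

T_P = 2837 N, T_Q = 1021 N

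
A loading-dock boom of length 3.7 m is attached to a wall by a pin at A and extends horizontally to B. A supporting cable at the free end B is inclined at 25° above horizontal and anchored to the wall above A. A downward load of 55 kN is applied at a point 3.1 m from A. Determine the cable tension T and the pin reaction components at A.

T = 109.0 kN, A_x = 98.82 kN, A_y = 8.919 kN

ΣM about A: T·sin25°·3.7 − 55·3.1 = 0 → T = 170.5/(3.7·0.422618) = 109.037 ≈ 109.0 kN.
ΣF_x = 0: A_x − T·cos25° = 0 → A_x = 109.037 × 0.906308 = 98.82 kN.
ΣF_y = 0: A_y + T·sin25° − 55 = 0 → A_y = 55 − 109.037 × 0.422618 = 8.919 kN.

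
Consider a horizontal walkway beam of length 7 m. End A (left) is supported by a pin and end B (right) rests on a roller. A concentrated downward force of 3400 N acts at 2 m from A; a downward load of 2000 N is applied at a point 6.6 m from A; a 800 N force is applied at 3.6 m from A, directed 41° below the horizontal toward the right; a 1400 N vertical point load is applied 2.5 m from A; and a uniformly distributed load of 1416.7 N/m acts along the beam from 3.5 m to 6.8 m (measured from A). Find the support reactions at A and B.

A_x = -603.8 N, A_y = 4933 N, B_y = 7067 N

Resultant of the distributed load: 1416.7 × 3.3 = 4675.11 N at 5.15 m from A.
Moments about A: B_y·7 − 3400·2 − 2000·6.6 − 800·sin41°·3.6 − 1400·2.5 − (1416.7·3.3)·5.15 = 0 → B_y = 49466.3/7 = 7066.61 ≈ 7067 N.
ΣF_y = 0: A_y + 7066.61 − 3400 − 2000 − 800·sin41° − 1400 − 1416.7·3.3 = 0 → A_y = 4933 N.
ΣF_x = 0: A_x + 800·cos41° = 0 → A_x = -603.8 N.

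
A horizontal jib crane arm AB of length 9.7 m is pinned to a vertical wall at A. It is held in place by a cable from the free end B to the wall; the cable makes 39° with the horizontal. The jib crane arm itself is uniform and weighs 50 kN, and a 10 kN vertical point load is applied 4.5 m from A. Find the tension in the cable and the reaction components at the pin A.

T = 47.10 kN, A_x = 36.60 kN, A_y = 30.36 kN

ΣM about A: T·sin39°·9.7 − 50·4.85 − 10·4.5 = 0 → T = 287.5/(9.7·0.62932) = 47.0971 ≈ 47.10 kN.
ΣF_x = 0: A_x − T·cos39° = 0 → A_x = 47.0971 × 0.777146 = 36.60 kN.
ΣF_y = 0: A_y + T·sin39° − 50 − 10 = 0 → A_y = 60 − 47.0971 × 0.62932 = 30.36 kN.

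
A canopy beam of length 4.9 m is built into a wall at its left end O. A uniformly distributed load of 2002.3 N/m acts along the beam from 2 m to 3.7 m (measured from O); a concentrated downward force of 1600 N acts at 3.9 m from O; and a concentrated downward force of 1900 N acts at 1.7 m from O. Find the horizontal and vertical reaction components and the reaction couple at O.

O_x = 0, O_y = 6904 N, M_O = 19170 N·m

Resultant of the distributed load: 2002.3 × 1.7 = 3403.91 N at 2.85 m from O.
ΣF_x = 0: O_x = 0.
ΣF_y = 0: O_y − 2002.3·1.7 − 1600 − 1900 = 0 → O_y = 6904 N.
ΣM about O: M_O − (2002.3·1.7)·2.85 − 1600·3.9 − 1900·1.7 = 0 → M_O = 19170 N·m.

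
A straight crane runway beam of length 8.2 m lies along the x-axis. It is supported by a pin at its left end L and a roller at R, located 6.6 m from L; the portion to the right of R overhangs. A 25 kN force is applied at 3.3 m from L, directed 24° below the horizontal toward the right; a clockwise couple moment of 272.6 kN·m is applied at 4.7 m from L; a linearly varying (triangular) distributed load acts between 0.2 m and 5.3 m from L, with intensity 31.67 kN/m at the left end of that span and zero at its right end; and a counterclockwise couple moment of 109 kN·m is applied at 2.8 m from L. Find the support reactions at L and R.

L_x = -22.84 kN, L_y = 37.81 kN, R_y = 53.12 kN

Resultant of the triangular load: ½ × 31.67 × 5.1 = 80.7585 kN, acting at 1.9 m from L (one-third of the span from the peak).
Moments about L: R_y·6.6 − 25·sin24°·3.3 − 272.6 − (½·31.67·5.1)·1.9 + 109 = 0 → R_y = 350.597/6.6 = 53.1208 ≈ 53.12 kN.
ΣF_y = 0: L_y + 53.1208 − 25·sin24° − ½·31.67·5.1 = 0 → L_y = 37.81 kN.
ΣF_x = 0: L_x + 25·cos24° = 0 → L_x = -22.84 kN.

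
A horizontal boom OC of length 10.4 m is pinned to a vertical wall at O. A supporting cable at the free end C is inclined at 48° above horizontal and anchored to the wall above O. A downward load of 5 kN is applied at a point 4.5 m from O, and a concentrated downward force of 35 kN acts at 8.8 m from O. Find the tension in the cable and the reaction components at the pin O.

T = 42.76 kN, O_x = 28.61 kN, O_y = 8.221 kN

ΣM about O: T·sin48°·10.4 − 5·4.5 − 35·8.8 = 0 → T = 330.5/(10.4·0.743145) = 42.7626 ≈ 42.76 kN.
ΣF_x = 0: O_x − T·cos48° = 0 → O_x = 42.7626 × 0.669131 = 28.61 kN.
ΣF_y = 0: O_y + T·sin48° − 5 − 35 = 0 → O_y = 40 − 42.7626 × 0.743145 = 8.221 kN.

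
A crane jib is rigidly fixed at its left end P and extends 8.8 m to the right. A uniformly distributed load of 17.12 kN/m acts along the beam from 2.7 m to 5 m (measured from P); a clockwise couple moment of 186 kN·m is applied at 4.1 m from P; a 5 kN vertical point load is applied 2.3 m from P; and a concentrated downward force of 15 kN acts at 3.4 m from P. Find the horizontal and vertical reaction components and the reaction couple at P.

P_x = 0, P_y = 59.38 kN, M_P = 400.1 kN·m

Resultant of the distributed load: 17.12 × 2.3 = 39.376 kN at 3.85 m from P.
ΣF_x = 0: P_x = 0.
ΣF_y = 0: P_y − 17.12·2.3 − 5 − 15 = 0 → P_y = 59.38 kN.
ΣM about P: M_P − (17.12·2.3)·3.85 − 186 − 5·2.3 − 15·3.4 = 0 → M_P = 400.1 kN·m.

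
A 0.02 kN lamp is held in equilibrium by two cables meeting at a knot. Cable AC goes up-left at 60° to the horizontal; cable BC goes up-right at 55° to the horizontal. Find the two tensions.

ΣF_x = 0: −T_AC·cos60° + T_BC·cos55° = 0 → T_BC = 0.871723·T_AC.
ΣF_y = 0: T_AC·sin60° + T_BC·sin55° = 0.02.
Substitute: T_AC·(0.866025 + 0.871723·0.819152) = 0.02 → T_AC = 0.0126574 ≈ 0.01266 kN.
Then T_BC = 0.871723 × 0.0126574 = 0.01103 kN.

T_AC = 0.01266 kN, T_BC = 0.01103 kN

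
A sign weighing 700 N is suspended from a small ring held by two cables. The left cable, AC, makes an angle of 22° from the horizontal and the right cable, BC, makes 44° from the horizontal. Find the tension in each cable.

T_AC = 551.2 N, T_BC = 710.5 N

ΣF_x = 0: −T_AC·cos22° + T_BC·cos44° = 0 → T_BC = 1.28894·T_AC.
ΣF_y = 0: T_AC·sin22° + T_BC·sin44° = 700.
Substitute: T_AC·(0.374607 + 1.28894·0.694658) = 700 → T_AC = 551.19 ≈ 551.2 N.
Then T_BC = 1.28894 × 551.19 = 710.5 N.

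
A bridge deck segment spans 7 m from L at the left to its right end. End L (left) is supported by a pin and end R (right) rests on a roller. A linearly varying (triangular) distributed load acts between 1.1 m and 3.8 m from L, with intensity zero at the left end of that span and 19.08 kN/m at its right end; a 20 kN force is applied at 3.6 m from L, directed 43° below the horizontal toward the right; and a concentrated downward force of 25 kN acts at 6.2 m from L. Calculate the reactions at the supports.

Resultant of the triangular load: ½ × 19.08 × 2.7 = 25.758 kN, acting at 2.9 m from L (one-third of the span from the peak).
ΣM about L: R_y·7 − (½·19.08·2.7)·2.9 − 20·sin43°·3.6 − 25·6.2 = 0 → R_y = 278.802/7 = 39.8289 ≈ 39.83 kN.
ΣF_y = 0: L_y + 39.8289 − ½·19.08·2.7 − 20·sin43° − 25 = 0 → L_y = 24.57 kN.
ΣF_x = 0: L_x + 20·cos43° = 0 → L_x = -14.63 kN.

L_x = -14.63 kN, L_y = 24.57 kN, R_y = 39.83 kN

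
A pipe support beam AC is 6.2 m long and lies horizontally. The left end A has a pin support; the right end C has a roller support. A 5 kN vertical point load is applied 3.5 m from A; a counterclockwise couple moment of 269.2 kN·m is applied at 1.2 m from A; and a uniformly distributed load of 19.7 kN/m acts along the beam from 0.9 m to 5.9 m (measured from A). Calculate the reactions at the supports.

A_x = 0, A_y = 90.08 kN, C_y = 13.42 kN

Resultant of the distributed load: 19.7 × 5 = 98.5 kN at 3.4 m from A.
Moments about A: C_y·6.2 − 5·3.5 + 269.2 − (19.7·5)·3.4 = 0 → C_y = 83.2/6.2 = 13.4194 ≈ 13.42 kN.
ΣF_y = 0: A_y + 13.4194 − 5 − 19.7·5 = 0 → A_y = 90.08 kN.
ΣF_x = 0: no horizontal applied forces, so A_x = 0.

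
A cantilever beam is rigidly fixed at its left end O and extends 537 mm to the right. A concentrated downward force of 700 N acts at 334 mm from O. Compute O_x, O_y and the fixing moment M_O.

O_x = 0, O_y = 700.0 N, M_O = 233800 N·mm

ΣF_x = 0: O_x = 0.
ΣF_y = 0: O_y − 700 = 0 → O_y = 700.0 N.
ΣM about O: M_O − 700·334 = 0 → M_O = 233800 N·mm.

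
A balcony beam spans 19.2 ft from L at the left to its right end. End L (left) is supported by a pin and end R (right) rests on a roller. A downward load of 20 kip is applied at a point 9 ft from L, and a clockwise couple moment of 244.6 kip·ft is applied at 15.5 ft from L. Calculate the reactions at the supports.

L_x = 0, L_y = -2.115 kip, R_y = 22.11 kip

Taking moments about L: R_y·19.2 − 20·9 − 244.6 = 0 → R_y = 424.6/19.2 = 22.1146 ≈ 22.11 kip.
ΣF_y = 0: L_y + 22.1146 − 20 = 0 → L_y = -2.115 kip.
ΣF_x = 0: no horizontal applied forces, so L_x = 0.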